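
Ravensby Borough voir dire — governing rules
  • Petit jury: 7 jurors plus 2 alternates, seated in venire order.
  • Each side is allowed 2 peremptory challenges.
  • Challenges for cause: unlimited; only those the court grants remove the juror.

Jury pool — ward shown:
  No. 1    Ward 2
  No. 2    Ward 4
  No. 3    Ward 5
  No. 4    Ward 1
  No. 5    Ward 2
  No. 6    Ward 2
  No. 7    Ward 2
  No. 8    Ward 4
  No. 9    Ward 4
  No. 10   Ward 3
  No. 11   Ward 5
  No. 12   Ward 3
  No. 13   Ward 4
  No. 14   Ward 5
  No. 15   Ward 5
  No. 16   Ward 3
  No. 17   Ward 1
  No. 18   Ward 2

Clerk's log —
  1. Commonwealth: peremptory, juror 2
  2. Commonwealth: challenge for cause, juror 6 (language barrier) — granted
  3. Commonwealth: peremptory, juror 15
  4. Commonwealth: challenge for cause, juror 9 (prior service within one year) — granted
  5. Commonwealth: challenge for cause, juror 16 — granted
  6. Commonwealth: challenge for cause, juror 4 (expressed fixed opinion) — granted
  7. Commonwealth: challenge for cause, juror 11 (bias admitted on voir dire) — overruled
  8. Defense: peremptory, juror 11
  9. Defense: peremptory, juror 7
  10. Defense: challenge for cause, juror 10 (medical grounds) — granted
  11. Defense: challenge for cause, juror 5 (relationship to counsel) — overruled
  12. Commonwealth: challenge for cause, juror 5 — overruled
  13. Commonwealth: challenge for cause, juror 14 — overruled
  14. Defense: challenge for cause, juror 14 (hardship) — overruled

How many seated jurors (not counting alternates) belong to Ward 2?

Removed: #2, #4, #6, #7, #9, #10, #11, #15, #16.
Seated jurors 1–7: #1, #3, #5, #8, #12, #13, #14 (alternates #17, #18 not counted).
Of those, in Ward 2: #1, #5 → 2.

2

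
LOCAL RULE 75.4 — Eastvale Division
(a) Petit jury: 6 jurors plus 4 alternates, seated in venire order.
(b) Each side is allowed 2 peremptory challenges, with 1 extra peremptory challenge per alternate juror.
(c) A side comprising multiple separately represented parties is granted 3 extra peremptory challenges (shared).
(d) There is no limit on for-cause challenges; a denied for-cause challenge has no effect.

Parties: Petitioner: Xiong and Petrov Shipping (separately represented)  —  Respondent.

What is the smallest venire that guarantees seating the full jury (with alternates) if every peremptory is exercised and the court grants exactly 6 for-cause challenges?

31

Seats to fill: 6 + 4 alternates = 10.
Peremptories — Petitioner: 2 + 1×4 + 3 = 9; Respondent: 2 + 1×4 = 6; total 15.
For-cause removals: 6.
Minimum venire: 10 + 15 + 6 = 31.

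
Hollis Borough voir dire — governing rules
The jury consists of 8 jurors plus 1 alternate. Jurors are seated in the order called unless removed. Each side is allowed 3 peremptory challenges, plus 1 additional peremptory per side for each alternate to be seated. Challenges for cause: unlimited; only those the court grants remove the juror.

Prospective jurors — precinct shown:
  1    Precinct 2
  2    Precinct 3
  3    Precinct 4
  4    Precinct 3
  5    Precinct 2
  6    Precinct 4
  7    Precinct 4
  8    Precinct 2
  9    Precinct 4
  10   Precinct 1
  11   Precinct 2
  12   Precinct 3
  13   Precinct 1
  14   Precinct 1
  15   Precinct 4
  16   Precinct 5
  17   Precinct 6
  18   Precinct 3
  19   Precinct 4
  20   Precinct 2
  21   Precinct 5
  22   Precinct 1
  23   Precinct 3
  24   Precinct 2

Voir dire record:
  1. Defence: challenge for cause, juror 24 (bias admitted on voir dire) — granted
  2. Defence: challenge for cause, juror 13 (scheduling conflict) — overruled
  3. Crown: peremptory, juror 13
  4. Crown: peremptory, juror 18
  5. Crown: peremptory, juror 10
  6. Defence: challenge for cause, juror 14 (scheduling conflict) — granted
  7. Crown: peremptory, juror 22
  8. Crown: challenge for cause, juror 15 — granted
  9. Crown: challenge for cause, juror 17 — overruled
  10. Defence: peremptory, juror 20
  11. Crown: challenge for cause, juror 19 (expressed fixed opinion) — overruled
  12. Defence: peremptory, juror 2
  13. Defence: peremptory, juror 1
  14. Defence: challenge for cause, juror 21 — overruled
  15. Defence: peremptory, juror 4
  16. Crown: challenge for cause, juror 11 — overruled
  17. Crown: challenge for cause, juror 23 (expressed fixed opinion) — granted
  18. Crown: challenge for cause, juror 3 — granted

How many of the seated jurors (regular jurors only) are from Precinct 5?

Removed: #1, #2, #3, #4, #10, #13, #14, #15, #18, #20, #22, #23, #24.
Seated jurors 1–8: #5, #6, #7, #8, #9, #11, #12, #16 (alternates #17 not counted).
Of those, in Precinct 5: #16 → 1.

1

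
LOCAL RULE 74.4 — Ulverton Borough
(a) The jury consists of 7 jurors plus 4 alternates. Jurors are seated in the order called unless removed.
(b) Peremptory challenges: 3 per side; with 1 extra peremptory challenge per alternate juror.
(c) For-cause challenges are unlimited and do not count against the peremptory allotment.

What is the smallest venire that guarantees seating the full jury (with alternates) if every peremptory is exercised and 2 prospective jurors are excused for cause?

27

Seats to fill: 7 + 4 alternates = 11.
Peremptories: 3 + 1×4 = 7 per side × 2 sides = 14.
For-cause removals: 2.
Minimum venire: 11 + 14 + 2 = 27.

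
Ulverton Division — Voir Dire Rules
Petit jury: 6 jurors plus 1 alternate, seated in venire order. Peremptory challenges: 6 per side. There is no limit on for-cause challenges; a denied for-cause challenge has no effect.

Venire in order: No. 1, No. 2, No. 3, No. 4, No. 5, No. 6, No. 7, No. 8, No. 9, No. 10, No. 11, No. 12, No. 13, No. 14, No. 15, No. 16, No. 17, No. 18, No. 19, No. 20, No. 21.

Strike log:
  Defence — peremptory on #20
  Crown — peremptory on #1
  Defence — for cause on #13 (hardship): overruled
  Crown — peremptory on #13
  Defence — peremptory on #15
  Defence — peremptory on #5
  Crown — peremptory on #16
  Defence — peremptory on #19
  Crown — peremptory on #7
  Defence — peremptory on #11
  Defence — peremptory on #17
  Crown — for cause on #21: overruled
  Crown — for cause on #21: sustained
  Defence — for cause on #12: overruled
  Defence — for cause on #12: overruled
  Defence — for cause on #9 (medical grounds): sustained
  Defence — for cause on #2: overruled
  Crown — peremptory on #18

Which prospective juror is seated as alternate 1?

12

Removed: #1, #5, #7, #9, #11, #13, #15, #16, #17, #18, #19, #20, #21. (#2, #12 stay — for-cause denied.)
Seating in order: seats 1–6 → #2, #3, #4, #6, #8, #10; alternates → #12.
So alternate 1 is #12.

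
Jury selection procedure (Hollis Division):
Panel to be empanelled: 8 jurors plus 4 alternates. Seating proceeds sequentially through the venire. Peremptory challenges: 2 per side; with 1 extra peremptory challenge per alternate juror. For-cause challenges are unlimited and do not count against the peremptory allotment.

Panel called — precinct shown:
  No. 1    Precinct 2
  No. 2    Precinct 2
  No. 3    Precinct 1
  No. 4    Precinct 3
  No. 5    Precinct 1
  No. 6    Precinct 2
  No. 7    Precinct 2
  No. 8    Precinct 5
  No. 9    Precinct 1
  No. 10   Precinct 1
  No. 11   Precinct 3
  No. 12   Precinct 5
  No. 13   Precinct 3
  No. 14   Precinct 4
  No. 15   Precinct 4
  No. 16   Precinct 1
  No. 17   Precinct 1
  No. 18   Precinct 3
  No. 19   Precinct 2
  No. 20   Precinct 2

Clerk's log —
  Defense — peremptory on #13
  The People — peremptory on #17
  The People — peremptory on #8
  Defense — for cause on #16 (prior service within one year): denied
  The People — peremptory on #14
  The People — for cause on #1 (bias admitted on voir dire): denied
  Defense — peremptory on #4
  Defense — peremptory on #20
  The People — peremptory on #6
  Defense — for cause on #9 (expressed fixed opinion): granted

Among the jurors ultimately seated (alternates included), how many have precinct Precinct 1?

4

Removed: #4, #6, #8, #9, #13, #14, #17, #20.
Seated (12 incl. alternates): #1, #2, #3, #5, #7, #10, #11, #12, #15, #16, #18, #19.
Of those, in Precinct 1: #3, #5, #10, #16 → 4.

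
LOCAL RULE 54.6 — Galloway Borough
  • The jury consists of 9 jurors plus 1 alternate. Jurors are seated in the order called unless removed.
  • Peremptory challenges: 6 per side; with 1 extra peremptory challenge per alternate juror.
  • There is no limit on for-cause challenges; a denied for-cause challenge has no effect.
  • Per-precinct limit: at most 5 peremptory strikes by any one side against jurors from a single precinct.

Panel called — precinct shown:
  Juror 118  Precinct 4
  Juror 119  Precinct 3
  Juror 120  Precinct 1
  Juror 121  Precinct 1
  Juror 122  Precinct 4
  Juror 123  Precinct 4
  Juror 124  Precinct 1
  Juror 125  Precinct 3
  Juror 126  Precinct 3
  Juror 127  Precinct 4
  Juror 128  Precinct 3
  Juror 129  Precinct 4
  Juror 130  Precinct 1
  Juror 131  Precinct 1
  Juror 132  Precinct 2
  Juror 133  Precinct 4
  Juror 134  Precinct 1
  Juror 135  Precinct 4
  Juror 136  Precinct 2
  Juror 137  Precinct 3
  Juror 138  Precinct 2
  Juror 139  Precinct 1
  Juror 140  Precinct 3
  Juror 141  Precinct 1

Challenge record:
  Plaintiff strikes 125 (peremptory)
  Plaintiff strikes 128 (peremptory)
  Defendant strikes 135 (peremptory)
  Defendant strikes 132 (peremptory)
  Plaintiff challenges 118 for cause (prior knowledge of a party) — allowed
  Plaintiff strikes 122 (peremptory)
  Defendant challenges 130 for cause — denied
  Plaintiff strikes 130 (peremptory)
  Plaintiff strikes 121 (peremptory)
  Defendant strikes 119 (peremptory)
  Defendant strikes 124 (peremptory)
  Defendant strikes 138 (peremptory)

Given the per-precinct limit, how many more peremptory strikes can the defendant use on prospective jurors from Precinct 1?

Defendant peremptories so far: #135, #132, #119, #124, #138 — 5 of 7 used, 2 left overall.
Against Precinct 1: #124 — 1 used; per-precinct cap 5 leaves 4.
Binding limit: min(2, 4) = 2.

2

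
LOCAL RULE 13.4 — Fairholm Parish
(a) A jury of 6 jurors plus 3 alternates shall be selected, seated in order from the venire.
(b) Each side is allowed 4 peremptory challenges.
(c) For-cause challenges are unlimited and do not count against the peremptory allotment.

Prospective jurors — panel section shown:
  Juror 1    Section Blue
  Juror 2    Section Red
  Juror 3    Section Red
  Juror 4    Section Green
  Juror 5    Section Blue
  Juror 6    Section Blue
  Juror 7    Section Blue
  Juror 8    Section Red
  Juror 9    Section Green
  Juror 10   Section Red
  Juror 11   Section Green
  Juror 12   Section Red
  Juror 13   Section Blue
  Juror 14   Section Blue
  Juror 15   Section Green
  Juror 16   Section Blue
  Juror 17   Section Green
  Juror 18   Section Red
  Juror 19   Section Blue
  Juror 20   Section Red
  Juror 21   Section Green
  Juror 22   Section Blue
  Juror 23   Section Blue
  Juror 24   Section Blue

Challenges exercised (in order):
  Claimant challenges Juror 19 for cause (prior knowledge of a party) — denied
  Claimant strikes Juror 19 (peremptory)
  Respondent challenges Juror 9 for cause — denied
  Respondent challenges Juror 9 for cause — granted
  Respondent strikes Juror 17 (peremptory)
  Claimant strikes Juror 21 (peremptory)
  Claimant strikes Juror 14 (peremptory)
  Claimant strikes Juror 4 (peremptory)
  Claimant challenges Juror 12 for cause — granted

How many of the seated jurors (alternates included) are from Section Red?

4

Removed: #4, #9, #12, #14, #17, #19, #21.
Seated (9 incl. alternates): #1, #2, #3, #5, #6, #7, #8, #10, #11.
Of those, in Section Red: #2, #3, #8, #10 → 4.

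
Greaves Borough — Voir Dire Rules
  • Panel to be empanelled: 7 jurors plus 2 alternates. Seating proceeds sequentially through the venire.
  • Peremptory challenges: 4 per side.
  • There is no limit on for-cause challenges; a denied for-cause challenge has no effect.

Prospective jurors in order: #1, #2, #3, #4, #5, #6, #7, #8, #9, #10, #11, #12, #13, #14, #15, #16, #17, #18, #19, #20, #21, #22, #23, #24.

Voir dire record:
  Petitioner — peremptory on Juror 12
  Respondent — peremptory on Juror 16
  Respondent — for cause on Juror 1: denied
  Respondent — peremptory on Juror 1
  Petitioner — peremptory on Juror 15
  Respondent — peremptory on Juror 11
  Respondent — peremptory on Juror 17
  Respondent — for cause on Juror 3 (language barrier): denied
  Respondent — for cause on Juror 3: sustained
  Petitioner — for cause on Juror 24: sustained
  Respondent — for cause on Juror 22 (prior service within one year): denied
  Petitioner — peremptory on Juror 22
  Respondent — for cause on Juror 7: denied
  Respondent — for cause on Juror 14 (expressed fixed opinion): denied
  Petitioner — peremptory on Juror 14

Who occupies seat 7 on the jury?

Removed: #1, #3, #11, #12, #14, #15, #16, #17, #22, #24. (#7 stays — for-cause denied.)
Seating in order: seats 1–7 → #2, #4, #5, #6, #7, #8, #9; alternates → #10, #13.
So seat 7 is #9.

9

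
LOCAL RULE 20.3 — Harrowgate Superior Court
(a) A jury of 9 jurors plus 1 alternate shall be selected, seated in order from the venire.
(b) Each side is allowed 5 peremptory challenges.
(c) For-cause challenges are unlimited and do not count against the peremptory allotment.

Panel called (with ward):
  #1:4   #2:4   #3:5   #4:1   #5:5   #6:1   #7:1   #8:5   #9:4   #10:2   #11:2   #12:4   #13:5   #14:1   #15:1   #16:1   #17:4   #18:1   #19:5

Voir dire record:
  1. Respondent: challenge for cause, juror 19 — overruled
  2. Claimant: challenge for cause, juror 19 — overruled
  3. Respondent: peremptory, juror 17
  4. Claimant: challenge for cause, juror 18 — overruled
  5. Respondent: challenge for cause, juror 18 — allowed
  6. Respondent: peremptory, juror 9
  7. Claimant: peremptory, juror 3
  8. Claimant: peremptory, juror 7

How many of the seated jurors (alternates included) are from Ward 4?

3

Removed: #3, #7, #9, #17, #18.
Seated (10 incl. alternates): #1, #2, #4, #5, #6, #8, #10, #11, #12, #13.
Of those, in Ward 4: #1, #2, #12 → 3.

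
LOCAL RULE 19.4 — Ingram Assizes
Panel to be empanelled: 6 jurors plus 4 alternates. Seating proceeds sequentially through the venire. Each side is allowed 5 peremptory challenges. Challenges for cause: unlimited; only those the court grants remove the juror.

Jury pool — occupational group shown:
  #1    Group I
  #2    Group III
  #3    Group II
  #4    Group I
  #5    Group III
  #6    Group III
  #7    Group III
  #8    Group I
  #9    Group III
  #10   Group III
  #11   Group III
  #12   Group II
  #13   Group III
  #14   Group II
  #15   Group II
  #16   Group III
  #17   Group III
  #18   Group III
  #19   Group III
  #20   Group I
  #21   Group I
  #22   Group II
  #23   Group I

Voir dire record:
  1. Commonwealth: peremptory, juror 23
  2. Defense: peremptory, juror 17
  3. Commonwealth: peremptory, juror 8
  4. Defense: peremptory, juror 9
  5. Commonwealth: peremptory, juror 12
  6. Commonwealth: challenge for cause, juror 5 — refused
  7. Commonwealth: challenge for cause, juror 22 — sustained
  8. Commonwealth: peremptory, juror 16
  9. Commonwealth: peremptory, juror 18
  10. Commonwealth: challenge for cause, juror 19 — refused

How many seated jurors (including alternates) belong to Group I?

2

Removed: #8, #9, #12, #16, #17, #18, #22, #23.
Seated (10 incl. alternates): #1, #2, #3, #4, #5, #6, #7, #10, #11, #13.
Of those, in Group I: #1, #4 → 2.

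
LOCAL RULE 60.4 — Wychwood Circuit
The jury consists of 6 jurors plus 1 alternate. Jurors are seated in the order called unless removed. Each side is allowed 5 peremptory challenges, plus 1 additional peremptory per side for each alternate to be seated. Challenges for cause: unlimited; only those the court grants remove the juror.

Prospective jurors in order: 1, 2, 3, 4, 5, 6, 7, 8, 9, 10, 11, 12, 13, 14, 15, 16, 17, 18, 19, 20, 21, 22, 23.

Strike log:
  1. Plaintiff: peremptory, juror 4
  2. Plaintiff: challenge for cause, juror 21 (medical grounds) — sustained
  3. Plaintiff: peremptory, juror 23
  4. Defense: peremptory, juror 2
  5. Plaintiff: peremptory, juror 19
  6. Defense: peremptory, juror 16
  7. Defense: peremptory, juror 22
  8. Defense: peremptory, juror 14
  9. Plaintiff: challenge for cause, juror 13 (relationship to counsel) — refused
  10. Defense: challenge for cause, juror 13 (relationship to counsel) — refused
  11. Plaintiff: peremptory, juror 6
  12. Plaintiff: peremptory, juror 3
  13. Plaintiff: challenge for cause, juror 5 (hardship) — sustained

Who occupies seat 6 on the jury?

Removed: #2, #3, #4, #5, #6, #14, #16, #19, #21, #22, #23. (#13 stays — for-cause denied.)
Seating in order: seats 1–6 → #1, #7, #8, #9, #10, #11; alternates → #12.
So seat 6 is #11.

11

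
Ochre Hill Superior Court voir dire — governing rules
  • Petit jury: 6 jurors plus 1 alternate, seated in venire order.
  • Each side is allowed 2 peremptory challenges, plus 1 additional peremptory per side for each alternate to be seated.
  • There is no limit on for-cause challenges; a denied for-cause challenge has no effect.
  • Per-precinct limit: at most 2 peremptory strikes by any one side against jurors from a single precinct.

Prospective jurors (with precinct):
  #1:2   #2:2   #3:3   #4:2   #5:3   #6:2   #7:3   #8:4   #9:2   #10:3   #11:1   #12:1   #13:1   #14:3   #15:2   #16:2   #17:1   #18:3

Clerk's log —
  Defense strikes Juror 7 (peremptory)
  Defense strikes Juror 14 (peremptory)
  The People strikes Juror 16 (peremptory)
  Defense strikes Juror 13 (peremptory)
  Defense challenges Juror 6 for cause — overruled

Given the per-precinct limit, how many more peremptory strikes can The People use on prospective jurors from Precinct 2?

The People peremptories so far: #16 — 1 of 3 used, 2 left overall.
Against Precinct 2: #16 — 1 used; per-precinct cap 2 leaves 1.
Binding limit: min(2, 1) = 1.

1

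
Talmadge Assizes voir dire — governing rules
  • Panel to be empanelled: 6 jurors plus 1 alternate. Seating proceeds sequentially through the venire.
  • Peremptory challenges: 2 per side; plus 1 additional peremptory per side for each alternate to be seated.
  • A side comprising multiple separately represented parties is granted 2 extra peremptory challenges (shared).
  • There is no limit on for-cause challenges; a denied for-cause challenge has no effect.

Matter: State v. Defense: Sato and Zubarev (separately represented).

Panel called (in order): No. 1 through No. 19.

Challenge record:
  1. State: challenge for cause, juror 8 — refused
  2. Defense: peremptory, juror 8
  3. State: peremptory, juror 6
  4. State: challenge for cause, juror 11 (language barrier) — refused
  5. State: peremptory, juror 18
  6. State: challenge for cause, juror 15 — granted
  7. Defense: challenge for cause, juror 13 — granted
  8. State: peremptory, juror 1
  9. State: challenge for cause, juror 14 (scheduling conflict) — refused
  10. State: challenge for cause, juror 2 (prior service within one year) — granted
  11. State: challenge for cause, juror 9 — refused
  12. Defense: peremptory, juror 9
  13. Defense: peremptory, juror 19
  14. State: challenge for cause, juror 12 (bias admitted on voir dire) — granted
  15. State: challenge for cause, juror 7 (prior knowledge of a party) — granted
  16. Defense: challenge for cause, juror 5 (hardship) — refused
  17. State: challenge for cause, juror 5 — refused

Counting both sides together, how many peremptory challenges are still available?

2

State allotment: 2 base + 1 × 1 alternate = 3. Defense allotment: 2 base + 1 × 1 alternate + 2 multi-party = 5.
State peremptories used: #6, #18, #1 — 3 (for-cause on #8, #11, #15, #14, #2, #9, #12, #7, #5 don't count).
Defense peremptories used: #8, #9, #19 — 3 (for-cause on #13, #5 don't count).
Remaining: (3 − 3) + (5 − 3) = 2.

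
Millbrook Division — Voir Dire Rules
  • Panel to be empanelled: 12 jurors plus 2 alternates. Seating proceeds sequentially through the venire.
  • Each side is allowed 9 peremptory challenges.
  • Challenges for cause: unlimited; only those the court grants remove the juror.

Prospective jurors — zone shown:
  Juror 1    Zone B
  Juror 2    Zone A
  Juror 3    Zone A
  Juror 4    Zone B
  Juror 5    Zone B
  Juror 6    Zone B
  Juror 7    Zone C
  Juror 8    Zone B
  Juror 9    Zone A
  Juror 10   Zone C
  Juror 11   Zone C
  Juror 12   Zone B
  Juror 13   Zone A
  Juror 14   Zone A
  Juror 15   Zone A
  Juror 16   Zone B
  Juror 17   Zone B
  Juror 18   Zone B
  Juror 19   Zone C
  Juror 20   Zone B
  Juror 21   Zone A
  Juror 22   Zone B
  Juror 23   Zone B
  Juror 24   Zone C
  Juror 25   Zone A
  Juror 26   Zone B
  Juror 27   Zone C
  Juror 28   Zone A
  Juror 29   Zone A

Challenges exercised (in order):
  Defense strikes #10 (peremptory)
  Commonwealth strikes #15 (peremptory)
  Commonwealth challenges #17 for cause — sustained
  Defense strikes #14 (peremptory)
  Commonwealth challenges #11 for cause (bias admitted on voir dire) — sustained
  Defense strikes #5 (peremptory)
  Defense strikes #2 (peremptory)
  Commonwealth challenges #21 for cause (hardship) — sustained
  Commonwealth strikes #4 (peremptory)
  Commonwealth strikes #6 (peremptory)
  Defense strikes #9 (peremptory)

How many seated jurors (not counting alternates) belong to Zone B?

8

Removed: #2, #4, #5, #6, #9, #10, #11, #14, #15, #17, #21.
Seated jurors 1–12: #1, #3, #7, #8, #12, #13, #16, #18, #19, #20, #22, #23 (alternates #24, #25 not counted).
Of those, in Zone B: #1, #8, #12, #16, #18, #20, #22, #23 → 8.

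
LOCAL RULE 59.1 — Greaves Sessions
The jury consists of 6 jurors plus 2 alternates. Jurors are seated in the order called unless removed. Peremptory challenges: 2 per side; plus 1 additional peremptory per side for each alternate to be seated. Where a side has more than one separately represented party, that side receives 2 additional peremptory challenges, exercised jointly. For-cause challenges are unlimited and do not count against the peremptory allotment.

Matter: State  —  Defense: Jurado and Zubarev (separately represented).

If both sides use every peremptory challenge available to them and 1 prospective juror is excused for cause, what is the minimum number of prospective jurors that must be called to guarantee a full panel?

19

Seats to fill: 6 + 2 alternates = 8.
Peremptories — State: 2 + 1×2 = 4; Defense: 2 + 1×2 + 2 = 6; total 10.
For-cause removals: 1.
Minimum venire: 8 + 10 + 1 = 19.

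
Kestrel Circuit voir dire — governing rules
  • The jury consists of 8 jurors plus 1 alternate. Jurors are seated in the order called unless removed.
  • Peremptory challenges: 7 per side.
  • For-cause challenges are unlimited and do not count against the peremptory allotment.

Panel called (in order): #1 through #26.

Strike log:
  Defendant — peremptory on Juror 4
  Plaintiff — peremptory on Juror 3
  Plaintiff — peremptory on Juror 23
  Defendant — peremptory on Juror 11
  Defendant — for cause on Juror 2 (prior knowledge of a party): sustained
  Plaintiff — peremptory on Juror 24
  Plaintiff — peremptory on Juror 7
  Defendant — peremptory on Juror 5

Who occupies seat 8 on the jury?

14

Removed: #2, #3, #4, #5, #7, #11, #23, #24.
Filling seats in venire order through position 8: #1, #6, #8, #9, #10, #12, #13, #14.
So seat 8 is #14.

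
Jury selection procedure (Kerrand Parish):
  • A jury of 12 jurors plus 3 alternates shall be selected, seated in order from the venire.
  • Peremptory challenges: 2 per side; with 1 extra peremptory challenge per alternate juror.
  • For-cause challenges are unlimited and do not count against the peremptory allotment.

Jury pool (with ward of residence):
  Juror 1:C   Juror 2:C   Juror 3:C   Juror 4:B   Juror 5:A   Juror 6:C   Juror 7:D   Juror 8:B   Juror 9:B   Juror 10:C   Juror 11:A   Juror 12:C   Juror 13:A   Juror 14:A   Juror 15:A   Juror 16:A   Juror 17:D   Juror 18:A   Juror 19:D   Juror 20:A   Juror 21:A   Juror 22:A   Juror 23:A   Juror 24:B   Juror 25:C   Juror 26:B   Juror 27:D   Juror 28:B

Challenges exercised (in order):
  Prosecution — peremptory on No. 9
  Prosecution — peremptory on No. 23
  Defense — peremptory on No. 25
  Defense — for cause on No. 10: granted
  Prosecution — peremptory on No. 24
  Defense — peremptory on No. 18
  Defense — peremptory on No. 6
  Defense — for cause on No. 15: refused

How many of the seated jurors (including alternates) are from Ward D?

Removed: #6, #9, #10, #18, #23, #24, #25.
Seated (15 incl. alternates): #1, #2, #3, #4, #5, #7, #8, #11, #12, #13, #14, #15, #16, #17, #19.
Of those, in Ward D: #7, #17, #19 → 3.

3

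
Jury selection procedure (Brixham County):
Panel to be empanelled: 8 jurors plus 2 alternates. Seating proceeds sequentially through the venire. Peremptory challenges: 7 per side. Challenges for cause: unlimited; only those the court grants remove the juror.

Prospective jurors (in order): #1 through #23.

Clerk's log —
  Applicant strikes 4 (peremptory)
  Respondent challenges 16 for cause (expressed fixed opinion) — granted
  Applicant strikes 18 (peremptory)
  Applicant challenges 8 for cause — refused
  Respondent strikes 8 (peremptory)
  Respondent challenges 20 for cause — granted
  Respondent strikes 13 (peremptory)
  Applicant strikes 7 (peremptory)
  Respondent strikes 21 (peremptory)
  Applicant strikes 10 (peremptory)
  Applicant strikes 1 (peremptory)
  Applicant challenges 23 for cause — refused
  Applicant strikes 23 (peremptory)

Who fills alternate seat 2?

17

Removed: #1, #4, #7, #8, #10, #13, #16, #18, #20, #21, #23.
Seating in order: seats 1–8 → #2, #3, #5, #6, #9, #11, #12, #14; alternates → #15, #17.
So alternate 2 is #17.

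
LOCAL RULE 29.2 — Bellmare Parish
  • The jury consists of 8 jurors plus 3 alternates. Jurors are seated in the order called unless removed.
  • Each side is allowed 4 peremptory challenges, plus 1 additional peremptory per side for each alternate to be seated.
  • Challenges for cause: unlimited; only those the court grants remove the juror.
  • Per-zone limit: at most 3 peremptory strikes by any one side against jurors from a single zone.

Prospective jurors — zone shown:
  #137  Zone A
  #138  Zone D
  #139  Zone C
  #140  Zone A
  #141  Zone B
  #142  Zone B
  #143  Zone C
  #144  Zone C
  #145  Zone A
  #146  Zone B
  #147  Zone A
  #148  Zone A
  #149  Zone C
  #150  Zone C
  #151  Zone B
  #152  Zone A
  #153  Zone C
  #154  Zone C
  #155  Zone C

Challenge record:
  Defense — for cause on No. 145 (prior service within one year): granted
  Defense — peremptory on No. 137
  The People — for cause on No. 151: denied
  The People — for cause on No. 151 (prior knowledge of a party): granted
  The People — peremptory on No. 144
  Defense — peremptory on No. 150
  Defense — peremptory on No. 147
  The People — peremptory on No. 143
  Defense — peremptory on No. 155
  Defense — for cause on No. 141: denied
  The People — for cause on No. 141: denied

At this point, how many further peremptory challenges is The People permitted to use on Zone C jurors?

The People peremptories so far: #144, #143 — 2 of 7 used, 5 left overall.
Against Zone C: #144, #143 — 2 used; per-zone cap 3 leaves 1.
Binding limit: min(5, 1) = 1.

1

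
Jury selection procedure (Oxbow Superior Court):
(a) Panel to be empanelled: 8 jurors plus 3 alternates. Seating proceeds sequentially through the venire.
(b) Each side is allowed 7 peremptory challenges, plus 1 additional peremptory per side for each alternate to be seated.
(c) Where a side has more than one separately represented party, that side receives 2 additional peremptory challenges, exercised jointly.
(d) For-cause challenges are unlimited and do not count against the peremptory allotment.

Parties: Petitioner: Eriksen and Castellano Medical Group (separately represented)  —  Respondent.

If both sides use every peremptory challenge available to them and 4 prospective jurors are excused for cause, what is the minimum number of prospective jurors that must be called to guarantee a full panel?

Seats to fill: 8 + 3 alternates = 11.
Peremptories — Petitioner: 7 + 1×3 + 2 = 12; Respondent: 7 + 1×3 = 10; total 22.
For-cause removals: 4.
Minimum venire: 11 + 22 + 4 = 37.

37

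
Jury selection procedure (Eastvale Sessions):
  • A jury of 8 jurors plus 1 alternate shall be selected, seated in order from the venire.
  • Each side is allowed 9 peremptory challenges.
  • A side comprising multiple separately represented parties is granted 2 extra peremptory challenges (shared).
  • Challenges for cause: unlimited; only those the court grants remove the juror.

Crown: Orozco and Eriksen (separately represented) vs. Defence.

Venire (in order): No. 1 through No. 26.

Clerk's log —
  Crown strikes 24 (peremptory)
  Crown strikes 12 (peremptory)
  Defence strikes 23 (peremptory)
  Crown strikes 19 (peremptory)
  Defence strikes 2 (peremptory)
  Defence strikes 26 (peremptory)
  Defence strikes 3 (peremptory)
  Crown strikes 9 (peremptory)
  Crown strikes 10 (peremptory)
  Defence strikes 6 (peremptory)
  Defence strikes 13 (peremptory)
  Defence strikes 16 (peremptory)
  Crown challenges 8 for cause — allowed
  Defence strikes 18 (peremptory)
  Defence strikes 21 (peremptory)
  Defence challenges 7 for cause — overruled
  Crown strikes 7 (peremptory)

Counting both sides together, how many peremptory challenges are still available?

Crown allotment: 9 base + 2 multi-party = 11. Defence allotment: 9.
Crown peremptories used: #24, #12, #19, #9, #10, #7 — 6 (the for-cause on #8 doesn't count).
Defence peremptories used: #23, #2, #26, #3, #6, #13, #16, #18, #21 — 9 (the for-cause on #7 doesn't count).
Remaining: (11 − 6) + (9 − 9) = 5.

5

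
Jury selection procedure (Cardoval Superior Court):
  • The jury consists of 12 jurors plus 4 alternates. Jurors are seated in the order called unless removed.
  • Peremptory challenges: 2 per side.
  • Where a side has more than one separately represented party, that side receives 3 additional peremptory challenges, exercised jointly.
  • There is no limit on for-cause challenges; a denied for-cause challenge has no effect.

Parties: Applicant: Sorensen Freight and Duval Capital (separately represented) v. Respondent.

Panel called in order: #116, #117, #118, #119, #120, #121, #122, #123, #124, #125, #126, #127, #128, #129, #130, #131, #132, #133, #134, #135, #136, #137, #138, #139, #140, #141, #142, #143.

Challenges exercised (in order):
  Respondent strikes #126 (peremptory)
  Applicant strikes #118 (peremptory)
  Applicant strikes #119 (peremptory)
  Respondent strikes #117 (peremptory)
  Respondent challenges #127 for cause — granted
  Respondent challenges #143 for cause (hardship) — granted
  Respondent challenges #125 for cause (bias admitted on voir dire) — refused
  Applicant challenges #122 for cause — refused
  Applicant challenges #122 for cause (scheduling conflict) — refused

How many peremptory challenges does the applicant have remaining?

3

Applicant allotment: 2 base + 3 multi-party = 5.
Applicant peremptories used: #118, #119 — 2 (for-cause on #122, #122 don't count).
Remaining: 5 − 2 = 3.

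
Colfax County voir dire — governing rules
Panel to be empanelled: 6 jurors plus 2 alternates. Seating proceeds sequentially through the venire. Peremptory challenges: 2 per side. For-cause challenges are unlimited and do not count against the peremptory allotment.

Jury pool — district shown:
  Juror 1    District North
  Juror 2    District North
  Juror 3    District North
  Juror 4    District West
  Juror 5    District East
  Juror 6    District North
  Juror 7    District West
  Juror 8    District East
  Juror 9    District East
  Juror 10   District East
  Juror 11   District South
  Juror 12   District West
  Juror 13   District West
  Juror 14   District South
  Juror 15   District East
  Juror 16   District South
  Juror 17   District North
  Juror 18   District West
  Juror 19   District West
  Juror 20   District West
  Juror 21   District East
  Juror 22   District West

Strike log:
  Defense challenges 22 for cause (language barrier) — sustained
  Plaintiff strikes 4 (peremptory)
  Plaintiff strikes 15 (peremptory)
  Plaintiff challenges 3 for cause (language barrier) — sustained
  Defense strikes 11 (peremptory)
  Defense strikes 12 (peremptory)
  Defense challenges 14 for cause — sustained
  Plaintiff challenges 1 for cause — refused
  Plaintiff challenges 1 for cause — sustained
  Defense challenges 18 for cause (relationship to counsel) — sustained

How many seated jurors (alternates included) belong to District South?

0

Removed: #1, #3, #4, #11, #12, #14, #15, #18, #22.
Seated (8 incl. alternates): #2, #5, #6, #7, #8, #9, #10, #13.
None of those are in District South → 0.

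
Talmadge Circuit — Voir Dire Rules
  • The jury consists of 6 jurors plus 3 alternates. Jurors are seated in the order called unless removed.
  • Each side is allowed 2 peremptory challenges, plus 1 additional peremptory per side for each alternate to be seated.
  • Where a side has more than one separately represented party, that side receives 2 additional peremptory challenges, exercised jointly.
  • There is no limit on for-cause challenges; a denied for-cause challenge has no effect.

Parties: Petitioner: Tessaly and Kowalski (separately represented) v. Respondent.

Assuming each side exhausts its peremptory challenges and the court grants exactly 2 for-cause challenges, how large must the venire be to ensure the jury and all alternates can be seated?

23

Seats to fill: 6 + 3 alternates = 9.
Peremptories — Petitioner: 2 + 1×3 + 2 = 7; Respondent: 2 + 1×3 = 5; total 12.
For-cause removals: 2.
Minimum venire: 9 + 12 + 2 = 23.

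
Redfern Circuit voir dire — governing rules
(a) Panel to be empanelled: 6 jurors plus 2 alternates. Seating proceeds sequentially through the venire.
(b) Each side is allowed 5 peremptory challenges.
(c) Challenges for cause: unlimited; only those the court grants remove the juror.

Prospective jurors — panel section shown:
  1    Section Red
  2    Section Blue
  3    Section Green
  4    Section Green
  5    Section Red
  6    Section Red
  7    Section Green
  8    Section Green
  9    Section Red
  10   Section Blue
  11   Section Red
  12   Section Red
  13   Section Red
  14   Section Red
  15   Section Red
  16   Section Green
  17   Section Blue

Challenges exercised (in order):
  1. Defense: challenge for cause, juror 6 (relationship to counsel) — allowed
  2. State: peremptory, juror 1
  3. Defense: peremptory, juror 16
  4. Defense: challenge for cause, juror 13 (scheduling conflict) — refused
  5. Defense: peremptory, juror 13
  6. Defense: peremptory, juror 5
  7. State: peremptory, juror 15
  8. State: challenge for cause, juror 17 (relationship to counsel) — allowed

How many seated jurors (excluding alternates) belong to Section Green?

4

Removed: #1, #5, #6, #13, #15, #16, #17.
Seated jurors 1–6: #2, #3, #4, #7, #8, #9 (alternates #10, #11 not counted).
Of those, in Section Green: #3, #4, #7, #8 → 4.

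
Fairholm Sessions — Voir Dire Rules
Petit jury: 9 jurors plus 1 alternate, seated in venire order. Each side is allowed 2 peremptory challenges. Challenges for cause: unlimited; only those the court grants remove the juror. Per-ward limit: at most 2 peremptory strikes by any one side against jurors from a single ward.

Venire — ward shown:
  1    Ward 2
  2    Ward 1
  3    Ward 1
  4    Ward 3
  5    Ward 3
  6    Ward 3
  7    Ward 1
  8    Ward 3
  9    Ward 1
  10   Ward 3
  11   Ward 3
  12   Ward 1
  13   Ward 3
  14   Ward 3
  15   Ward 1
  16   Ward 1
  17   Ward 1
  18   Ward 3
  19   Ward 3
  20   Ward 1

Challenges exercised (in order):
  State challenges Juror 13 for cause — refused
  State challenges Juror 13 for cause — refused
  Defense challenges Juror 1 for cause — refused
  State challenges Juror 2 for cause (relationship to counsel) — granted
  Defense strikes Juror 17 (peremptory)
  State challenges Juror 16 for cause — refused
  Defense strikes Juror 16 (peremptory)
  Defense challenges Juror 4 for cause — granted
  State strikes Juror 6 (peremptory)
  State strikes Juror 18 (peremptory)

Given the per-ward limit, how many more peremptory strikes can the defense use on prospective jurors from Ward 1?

0

Defense peremptories so far: #17, #16 — 2 of 2 used, 0 left overall.
Against Ward 1: #17, #16 — 2 used; per-ward cap 2 leaves 0.
Binding limit: min(0, 0) = 0.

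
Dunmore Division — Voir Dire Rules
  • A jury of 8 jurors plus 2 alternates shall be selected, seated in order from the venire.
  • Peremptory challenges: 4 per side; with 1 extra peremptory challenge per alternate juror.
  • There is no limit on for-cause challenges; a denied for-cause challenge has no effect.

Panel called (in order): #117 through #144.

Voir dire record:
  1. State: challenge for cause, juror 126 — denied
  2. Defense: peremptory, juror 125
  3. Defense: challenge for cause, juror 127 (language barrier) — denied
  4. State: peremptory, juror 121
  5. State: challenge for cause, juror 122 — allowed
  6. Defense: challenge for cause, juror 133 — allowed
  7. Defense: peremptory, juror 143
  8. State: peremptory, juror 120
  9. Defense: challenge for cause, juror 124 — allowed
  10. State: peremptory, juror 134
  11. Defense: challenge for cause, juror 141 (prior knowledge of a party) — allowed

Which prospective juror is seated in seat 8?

Removed: #120, #121, #122, #124, #125, #133, #134, #141, #143. (#126, #127 stay — for-cause denied.)
Filling seats in venire order through position 8: #117, #118, #119, #123, #126, #127, #128, #129.
So seat 8 is #129.

129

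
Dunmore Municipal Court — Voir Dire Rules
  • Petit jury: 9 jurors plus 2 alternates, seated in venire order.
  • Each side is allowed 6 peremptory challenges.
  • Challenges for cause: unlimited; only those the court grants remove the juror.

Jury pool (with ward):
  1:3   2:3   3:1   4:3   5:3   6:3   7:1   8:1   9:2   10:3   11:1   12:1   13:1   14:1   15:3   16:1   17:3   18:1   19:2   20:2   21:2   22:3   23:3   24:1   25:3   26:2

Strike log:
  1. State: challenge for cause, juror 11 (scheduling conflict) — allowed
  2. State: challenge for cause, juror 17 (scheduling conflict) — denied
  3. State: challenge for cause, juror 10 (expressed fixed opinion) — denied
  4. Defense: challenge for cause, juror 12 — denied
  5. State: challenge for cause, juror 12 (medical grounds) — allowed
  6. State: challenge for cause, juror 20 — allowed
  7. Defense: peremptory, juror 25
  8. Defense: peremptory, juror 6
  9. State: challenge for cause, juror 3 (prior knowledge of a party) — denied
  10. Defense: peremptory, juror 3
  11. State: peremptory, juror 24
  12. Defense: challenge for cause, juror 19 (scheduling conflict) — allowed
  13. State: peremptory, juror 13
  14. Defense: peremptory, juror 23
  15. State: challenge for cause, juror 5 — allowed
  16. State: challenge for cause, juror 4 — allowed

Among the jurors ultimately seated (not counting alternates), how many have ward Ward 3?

Removed: #3, #4, #5, #6, #11, #12, #13, #19, #20, #23, #24, #25.
Seated jurors 1–9: #1, #2, #7, #8, #9, #10, #14, #15, #16 (alternates #17, #18 not counted).
Of those, in Ward 3: #1, #2, #10, #15 → 4.

4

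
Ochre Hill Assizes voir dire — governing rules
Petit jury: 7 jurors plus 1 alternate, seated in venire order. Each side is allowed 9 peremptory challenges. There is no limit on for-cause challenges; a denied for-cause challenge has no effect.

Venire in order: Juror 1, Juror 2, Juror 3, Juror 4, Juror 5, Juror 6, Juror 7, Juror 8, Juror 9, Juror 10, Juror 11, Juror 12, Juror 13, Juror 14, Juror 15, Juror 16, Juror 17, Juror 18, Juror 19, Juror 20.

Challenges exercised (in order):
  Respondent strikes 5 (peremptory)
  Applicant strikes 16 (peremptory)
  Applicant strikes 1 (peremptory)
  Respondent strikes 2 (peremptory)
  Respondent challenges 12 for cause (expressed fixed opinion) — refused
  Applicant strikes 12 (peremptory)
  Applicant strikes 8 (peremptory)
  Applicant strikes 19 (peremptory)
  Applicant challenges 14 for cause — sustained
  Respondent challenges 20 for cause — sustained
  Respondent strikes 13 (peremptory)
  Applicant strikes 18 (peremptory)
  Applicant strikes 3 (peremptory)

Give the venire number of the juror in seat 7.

Removed: #1, #2, #3, #5, #8, #12, #13, #14, #16, #18, #19, #20.
Seating in order: seats 1–7 → #4, #6, #7, #9, #10, #11, #15; alternates → #17.
So seat 7 is #15.

15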